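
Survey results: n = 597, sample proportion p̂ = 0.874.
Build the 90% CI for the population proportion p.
(0.852, 0.896)

Proportion CI:
SE = √(p̂(1-p̂)/n) = √(0.874 · 0.126 / 597) = 0.01358

z* = 1.645
Margin = z* · SE = 1.645 · 0.01358 = 0.0223

CI: 0.874 ± 0.0223 = (0.852, 0.896)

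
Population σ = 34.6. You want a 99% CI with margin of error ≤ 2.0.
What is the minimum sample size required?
n ≥ 1987

For margin E ≤ 2.0:
n ≥ (z* · σ / E)²
n ≥ (2.576 · 34.6 / 2.0)²
n ≥ 1986.02

Minimum n = 1987 (rounding up)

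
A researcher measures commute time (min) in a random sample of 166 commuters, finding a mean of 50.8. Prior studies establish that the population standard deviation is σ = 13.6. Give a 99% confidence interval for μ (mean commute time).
(48.08, 53.52)

z-interval (σ known):
z* = 2.576 for 99% confidence

Margin of error = z* · σ/√n = 2.576 · 13.6/√166 = 2.72

CI: (50.8 - 2.72, 50.8 + 2.72) = (48.08, 53.52)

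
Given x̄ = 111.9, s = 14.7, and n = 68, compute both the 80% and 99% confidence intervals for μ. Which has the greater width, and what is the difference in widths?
99% CI is wider by 4.84

df = 67
80% CI: t* = 1.294, (109.59, 114.21), width = 2 · t* · s/√n = 4.61
99% CI: t* = 2.651, (107.17, 116.63), width = 2 · t* · s/√n = 9.45

The 99% CI is wider by 9.45 - 4.61 = 4.84.
Higher confidence requires a wider interval.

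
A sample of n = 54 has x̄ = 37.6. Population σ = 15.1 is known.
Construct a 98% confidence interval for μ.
(32.82, 42.38)

z-interval (σ known):
z* = 2.326 for 98% confidence

Margin of error = z* · σ/√n = 2.326 · 15.1/√54 = 4.78

CI: (37.6 - 4.78, 37.6 + 4.78) = (32.82, 42.38)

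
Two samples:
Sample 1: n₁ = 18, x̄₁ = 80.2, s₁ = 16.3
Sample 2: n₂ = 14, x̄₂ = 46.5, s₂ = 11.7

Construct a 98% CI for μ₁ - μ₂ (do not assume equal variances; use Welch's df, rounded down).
(21.50, 45.90)

Difference: x̄₁ - x̄₂ = 33.70
SE = √(s₁²/n₁ + s₂²/n₂) = √(16.3²/18 + 11.7²/14) = 4.9536
df = 29.85 → 29 (Welch–Satterthwaite, rounded down)
t* = 2.462

CI: 33.70 ± 2.462 · 4.9536 = 33.70 ± 12.20 = (21.50, 45.90)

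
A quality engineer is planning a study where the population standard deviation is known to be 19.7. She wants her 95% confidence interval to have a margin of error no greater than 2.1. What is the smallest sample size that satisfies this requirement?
n ≥ 339

For margin E ≤ 2.1:
n ≥ (z* · σ / E)²
n ≥ (1.960 · 19.7 / 2.1)²
n ≥ 338.07

Minimum n = 339 (rounding up)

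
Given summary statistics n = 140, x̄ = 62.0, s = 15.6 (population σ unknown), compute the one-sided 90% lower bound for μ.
μ ≥ 60.30

Lower bound (one-sided):
t* = 1.288 (one-sided for 90%)
Lower bound = x̄ - t* · s/√n = 62.0 - 1.288 · 15.6/√140 = 60.30

We are 90% confident that μ ≥ 60.30.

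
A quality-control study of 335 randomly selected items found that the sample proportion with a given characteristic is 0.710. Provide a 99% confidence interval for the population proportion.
(0.646, 0.774)

Proportion CI:
SE = √(p̂(1-p̂)/n) = √(0.710 · 0.290 / 335) = 0.02479

z* = 2.576
Margin = z* · SE = 2.576 · 0.02479 = 0.0639

CI: 0.710 ± 0.0639 = (0.646, 0.774)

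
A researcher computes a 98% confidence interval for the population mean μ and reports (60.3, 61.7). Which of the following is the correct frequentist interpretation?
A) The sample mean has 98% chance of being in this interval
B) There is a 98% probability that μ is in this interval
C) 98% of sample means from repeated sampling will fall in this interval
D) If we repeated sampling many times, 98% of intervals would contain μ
D

A) Wrong — x̄ is observed and sits in the interval by construction.
B) Wrong — μ is fixed; the randomness lives in the interval, not in μ.
C) Wrong — coverage applies to intervals containing μ, not to future x̄ values.
D) Correct — this is the frequentist long-run coverage interpretation.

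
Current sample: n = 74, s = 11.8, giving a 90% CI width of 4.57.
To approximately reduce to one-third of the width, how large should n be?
n ≈ 666

CI width ∝ 1/√n
To reduce width by factor 3, need √n to grow by 3 → need 3² = 9 times as many samples.

Current: n = 74, width = 4.57
New: n = 666, width ≈ 1.51

Width reduced by factor of 4.57/1.51 = 3.03.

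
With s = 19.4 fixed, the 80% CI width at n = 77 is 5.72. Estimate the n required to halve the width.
n ≈ 308

CI width ∝ 1/√n
To reduce width by factor 2, need √n to grow by 2 → need 2² = 4 times as many samples.

Current: n = 77, width = 5.72
New: n = 308, width ≈ 2.84

Width reduced by factor of 5.72/2.84 = 2.01.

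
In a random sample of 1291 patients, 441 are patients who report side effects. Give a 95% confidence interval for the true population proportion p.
(0.316, 0.367)

Proportion CI:
p̂ = 441/1291 = 0.34160
SE = √(p̂(1-p̂)/n) = √(0.34160 · 0.65840 / 1291) = 0.01320

z* = 1.960
Margin = z* · SE = 1.960 · 0.01320 = 0.0259

CI: 0.34160 ± 0.0259 = (0.316, 0.367)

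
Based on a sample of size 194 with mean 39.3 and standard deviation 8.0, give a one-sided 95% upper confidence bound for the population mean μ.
μ ≤ 40.25

Upper bound (one-sided):
t* = 1.653 (one-sided for 95%)
Upper bound = x̄ + t* · s/√n = 39.3 + 1.653 · 8.0/√194 = 40.25

We are 95% confident that μ ≤ 40.25.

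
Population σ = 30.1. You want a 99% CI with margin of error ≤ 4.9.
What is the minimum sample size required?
n ≥ 251

For margin E ≤ 4.9:
n ≥ (z* · σ / E)²
n ≥ (2.576 · 30.1 / 4.9)²
n ≥ 250.40

Minimum n = 251 (rounding up)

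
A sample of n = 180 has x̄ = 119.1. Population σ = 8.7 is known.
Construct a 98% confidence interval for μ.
(117.59, 120.61)

z-interval (σ known):
z* = 2.326 for 98% confidence

Margin of error = z* · σ/√n = 2.326 · 8.7/√180 = 1.51

CI: (119.1 - 1.51, 119.1 + 1.51) = (117.59, 120.61)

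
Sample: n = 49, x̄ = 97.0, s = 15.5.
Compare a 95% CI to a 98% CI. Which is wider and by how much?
98% CI is wider by 1.75

df = 48
95% CI: t* = 2.011, (92.55, 101.45), width = 2 · t* · s/√n = 8.91
98% CI: t* = 2.407, (91.67, 102.33), width = 2 · t* · s/√n = 10.66

The 98% CI is wider by 10.66 - 8.91 = 1.75.
Higher confidence requires a wider interval.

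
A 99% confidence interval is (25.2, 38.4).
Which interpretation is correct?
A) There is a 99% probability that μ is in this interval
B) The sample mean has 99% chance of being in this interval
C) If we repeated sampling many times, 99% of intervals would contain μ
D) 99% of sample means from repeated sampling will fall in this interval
C

A) Wrong — μ is fixed; the randomness lives in the interval, not in μ.
B) Wrong — x̄ is observed and sits in the interval by construction.
C) Correct — this is the frequentist long-run coverage interpretation.
D) Wrong — coverage applies to intervals containing μ, not to future x̄ values.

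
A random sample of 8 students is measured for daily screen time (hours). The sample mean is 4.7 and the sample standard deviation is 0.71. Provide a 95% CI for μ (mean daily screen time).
(4.11, 5.29)

t-interval (σ unknown):
df = n - 1 = 7
t* = 2.365 for 95% confidence

Margin of error = t* · s/√n = 2.365 · 0.71/√8 = 0.59

CI: (4.11, 5.29)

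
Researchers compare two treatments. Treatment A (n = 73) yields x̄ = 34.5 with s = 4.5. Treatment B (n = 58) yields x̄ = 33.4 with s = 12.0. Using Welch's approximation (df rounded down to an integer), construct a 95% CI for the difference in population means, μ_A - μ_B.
(-2.21, 4.41)

Difference: x̄₁ - x̄₂ = 1.10
SE = √(s₁²/n₁ + s₂²/n₂) = √(4.5²/73 + 12.0²/58) = 1.6614
df = 69.76 → 69 (Welch–Satterthwaite, rounded down)
t* = 1.995

CI: 1.10 ± 1.995 · 1.6614 = 1.10 ± 3.31 = (-2.21, 4.41)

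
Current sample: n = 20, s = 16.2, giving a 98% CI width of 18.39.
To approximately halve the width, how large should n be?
n ≈ 80

CI width ∝ 1/√n
To reduce width by factor 2, need √n to grow by 2 → need 2² = 4 times as many samples.

Current: n = 20, width = 18.39
New: n = 80, width ≈ 8.60

Width reduced by factor of 18.39/8.60 = 2.14.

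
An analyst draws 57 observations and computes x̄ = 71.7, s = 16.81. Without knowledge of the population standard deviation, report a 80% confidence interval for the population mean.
(68.81, 74.59)

t-interval (σ unknown):
df = n - 1 = 56
t* = 1.297 for 80% confidence

Margin of error = t* · s/√n = 1.297 · 16.81/√57 = 2.89

CI: (68.81, 74.59)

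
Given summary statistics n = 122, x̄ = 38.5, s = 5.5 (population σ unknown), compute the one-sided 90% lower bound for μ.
μ ≥ 37.86

Lower bound (one-sided):
t* = 1.289 (one-sided for 90%)
Lower bound = x̄ - t* · s/√n = 38.5 - 1.289 · 5.5/√122 = 37.86

We are 90% confident that μ ≥ 37.86.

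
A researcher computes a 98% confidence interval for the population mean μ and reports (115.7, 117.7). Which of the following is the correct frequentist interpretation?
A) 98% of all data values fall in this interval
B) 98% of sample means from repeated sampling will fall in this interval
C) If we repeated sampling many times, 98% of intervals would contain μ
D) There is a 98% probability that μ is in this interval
C

A) Wrong — a CI is about the parameter μ, not individual data values.
B) Wrong — coverage applies to intervals containing μ, not to future x̄ values.
C) Correct — this is the frequentist long-run coverage interpretation.
D) Wrong — μ is fixed; the randomness lives in the interval, not in μ.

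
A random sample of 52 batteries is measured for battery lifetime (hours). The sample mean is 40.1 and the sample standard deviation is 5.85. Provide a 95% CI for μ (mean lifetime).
(38.47, 41.73)

t-interval (σ unknown):
df = n - 1 = 51
t* = 2.008 for 95% confidence

Margin of error = t* · s/√n = 2.008 · 5.85/√52 = 1.63

CI: (38.47, 41.73)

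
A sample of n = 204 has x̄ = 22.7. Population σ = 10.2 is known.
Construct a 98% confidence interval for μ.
(21.04, 24.36)

z-interval (σ known):
z* = 2.326 for 98% confidence

Margin of error = z* · σ/√n = 2.326 · 10.2/√204 = 1.66

CI: (22.7 - 1.66, 22.7 + 1.66) = (21.04, 24.36)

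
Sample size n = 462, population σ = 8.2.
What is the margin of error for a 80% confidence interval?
Margin of error = 0.49

Margin of error = z* · σ/√n
= 1.282 · 8.2/√462
= 1.282 · 8.2/21.4942
= 0.49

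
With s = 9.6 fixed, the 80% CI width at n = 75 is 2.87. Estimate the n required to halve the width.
n ≈ 300

CI width ∝ 1/√n
To reduce width by factor 2, need √n to grow by 2 → need 2² = 4 times as many samples.

Current: n = 75, width = 2.87
New: n = 300, width ≈ 1.42

Width reduced by factor of 2.87/1.42 = 2.02.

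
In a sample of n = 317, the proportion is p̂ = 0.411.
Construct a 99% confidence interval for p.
(0.340, 0.482)

Proportion CI:
SE = √(p̂(1-p̂)/n) = √(0.411 · 0.589 / 317) = 0.02763

z* = 2.576
Margin = z* · SE = 2.576 · 0.02763 = 0.0712

CI: 0.411 ± 0.0712 = (0.340, 0.482)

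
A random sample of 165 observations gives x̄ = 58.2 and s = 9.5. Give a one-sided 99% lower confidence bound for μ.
μ ≥ 56.46

Lower bound (one-sided):
t* = 2.349 (one-sided for 99%)
Lower bound = x̄ - t* · s/√n = 58.2 - 2.349 · 9.5/√165 = 56.46

We are 99% confident that μ ≥ 56.46.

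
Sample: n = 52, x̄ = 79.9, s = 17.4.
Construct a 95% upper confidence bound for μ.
μ ≤ 83.94

Upper bound (one-sided):
t* = 1.675 (one-sided for 95%)
Upper bound = x̄ + t* · s/√n = 79.9 + 1.675 · 17.4/√52 = 83.94

We are 95% confident that μ ≤ 83.94.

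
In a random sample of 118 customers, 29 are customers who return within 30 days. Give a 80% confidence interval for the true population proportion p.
(0.195, 0.297)

Proportion CI:
p̂ = 29/118 = 0.24576
SE = √(p̂(1-p̂)/n) = √(0.24576 · 0.75424 / 118) = 0.03963

z* = 1.282
Margin = z* · SE = 1.282 · 0.03963 = 0.0508

CI: 0.24576 ± 0.0508 = (0.195, 0.297)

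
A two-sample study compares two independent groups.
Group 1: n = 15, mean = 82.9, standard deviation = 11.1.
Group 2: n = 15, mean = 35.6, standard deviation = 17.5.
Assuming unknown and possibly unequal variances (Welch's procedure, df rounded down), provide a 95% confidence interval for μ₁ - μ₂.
(36.23, 58.37)

Difference: x̄₁ - x̄₂ = 47.30
SE = √(s₁²/n₁ + s₂²/n₂) = √(11.1²/15 + 17.5²/15) = 5.3508
df = 23.70 → 23 (Welch–Satterthwaite, rounded down)
t* = 2.069

CI: 47.30 ± 2.069 · 5.3508 = 47.30 ± 11.07 = (36.23, 58.37)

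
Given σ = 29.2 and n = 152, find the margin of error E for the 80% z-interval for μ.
Margin of error = 3.04

Margin of error = z* · σ/√n
= 1.282 · 29.2/√152
= 1.282 · 29.2/12.3288
= 3.04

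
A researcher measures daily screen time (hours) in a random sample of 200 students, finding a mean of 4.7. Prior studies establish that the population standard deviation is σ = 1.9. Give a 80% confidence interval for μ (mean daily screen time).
(4.53, 4.87)

z-interval (σ known):
z* = 1.282 for 80% confidence

Margin of error = z* · σ/√n = 1.282 · 1.9/√200 = 0.17

CI: (4.7 - 0.17, 4.7 + 0.17) = (4.53, 4.87)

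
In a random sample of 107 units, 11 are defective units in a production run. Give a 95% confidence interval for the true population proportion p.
(0.045, 0.160)

Proportion CI:
p̂ = 11/107 = 0.10280
SE = √(p̂(1-p̂)/n) = √(0.10280 · 0.89720 / 107) = 0.02936

z* = 1.960
Margin = z* · SE = 1.960 · 0.02936 = 0.0575

CI: 0.10280 ± 0.0575 = (0.045, 0.160)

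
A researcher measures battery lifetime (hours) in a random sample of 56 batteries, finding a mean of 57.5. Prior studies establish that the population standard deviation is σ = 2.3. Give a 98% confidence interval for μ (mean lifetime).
(56.79, 58.21)

z-interval (σ known):
z* = 2.326 for 98% confidence

Margin of error = z* · σ/√n = 2.326 · 2.3/√56 = 0.71

CI: (57.5 - 0.71, 57.5 + 0.71) = (56.79, 58.21)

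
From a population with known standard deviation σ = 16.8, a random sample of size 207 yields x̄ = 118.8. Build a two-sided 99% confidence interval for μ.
(115.79, 121.81)

z-interval (σ known):
z* = 2.576 for 99% confidence

Margin of error = z* · σ/√n = 2.576 · 16.8/√207 = 3.01

CI: (118.8 - 3.01, 118.8 + 3.01) = (115.79, 121.81)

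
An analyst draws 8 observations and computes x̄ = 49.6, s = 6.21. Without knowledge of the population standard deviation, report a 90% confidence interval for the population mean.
(45.44, 53.76)

t-interval (σ unknown):
df = n - 1 = 7
t* = 1.895 for 90% confidence

Margin of error = t* · s/√n = 1.895 · 6.21/√8 = 4.16

CI: (45.44, 53.76)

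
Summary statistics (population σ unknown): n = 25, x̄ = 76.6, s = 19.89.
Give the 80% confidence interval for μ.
(71.36, 81.84)

t-interval (σ unknown):
df = n - 1 = 24
t* = 1.318 for 80% confidence

Margin of error = t* · s/√n = 1.318 · 19.89/√25 = 5.24

CI: (71.36, 81.84)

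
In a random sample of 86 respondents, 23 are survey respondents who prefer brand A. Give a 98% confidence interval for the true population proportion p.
(0.156, 0.378)

Proportion CI:
p̂ = 23/86 = 0.26744
SE = √(p̂(1-p̂)/n) = √(0.26744 · 0.73256 / 86) = 0.04773

z* = 2.326
Margin = z* · SE = 2.326 · 0.04773 = 0.1110

CI: 0.26744 ± 0.1110 = (0.156, 0.378)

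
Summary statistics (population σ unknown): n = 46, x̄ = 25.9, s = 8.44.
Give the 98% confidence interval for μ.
(22.90, 28.90)

t-interval (σ unknown):
df = n - 1 = 45
t* = 2.412 for 98% confidence

Margin of error = t* · s/√n = 2.412 · 8.44/√46 = 3.00

CI: (22.90, 28.90)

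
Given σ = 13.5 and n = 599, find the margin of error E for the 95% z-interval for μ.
Margin of error = 1.08

Margin of error = z* · σ/√n
= 1.960 · 13.5/√599
= 1.960 · 13.5/24.4745
= 1.08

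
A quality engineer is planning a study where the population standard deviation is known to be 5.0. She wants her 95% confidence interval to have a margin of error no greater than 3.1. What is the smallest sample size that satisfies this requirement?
n ≥ 10

For margin E ≤ 3.1:
n ≥ (z* · σ / E)²
n ≥ (1.960 · 5.0 / 3.1)²
n ≥ 9.99

Minimum n = 10 (rounding up)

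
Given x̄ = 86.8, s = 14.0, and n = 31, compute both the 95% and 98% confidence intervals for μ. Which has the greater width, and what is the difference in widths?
98% CI is wider by 2.09

df = 30
95% CI: t* = 2.042, (81.67, 91.93), width = 2 · t* · s/√n = 10.27
98% CI: t* = 2.457, (80.62, 92.98), width = 2 · t* · s/√n = 12.36

The 98% CI is wider by 12.36 - 10.27 = 2.09.
Higher confidence requires a wider interval.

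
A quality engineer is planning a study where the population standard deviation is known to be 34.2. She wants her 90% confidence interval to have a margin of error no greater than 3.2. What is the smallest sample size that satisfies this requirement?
n ≥ 310

For margin E ≤ 3.2:
n ≥ (z* · σ / E)²
n ≥ (1.645 · 34.2 / 3.2)²
n ≥ 309.09

Minimum n = 310 (rounding up)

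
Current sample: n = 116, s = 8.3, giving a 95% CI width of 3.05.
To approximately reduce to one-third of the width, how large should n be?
n ≈ 1044

CI width ∝ 1/√n
To reduce width by factor 3, need √n to grow by 3 → need 3² = 9 times as many samples.

Current: n = 116, width = 3.05
New: n = 1044, width ≈ 1.01

Width reduced by factor of 3.05/1.01 = 3.02.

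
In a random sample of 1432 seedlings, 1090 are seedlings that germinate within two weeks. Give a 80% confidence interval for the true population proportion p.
(0.747, 0.776)

Proportion CI:
p̂ = 1090/1432 = 0.76117
SE = √(p̂(1-p̂)/n) = √(0.76117 · 0.23883 / 1432) = 0.01127

z* = 1.282
Margin = z* · SE = 1.282 · 0.01127 = 0.0144

CI: 0.76117 ± 0.0144 = (0.747, 0.776)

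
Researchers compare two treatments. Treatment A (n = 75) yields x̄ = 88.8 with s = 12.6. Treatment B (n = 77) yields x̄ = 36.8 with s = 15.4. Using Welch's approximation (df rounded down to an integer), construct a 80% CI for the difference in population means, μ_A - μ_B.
(49.07, 54.93)

Difference: x̄₁ - x̄₂ = 52.00
SE = √(s₁²/n₁ + s₂²/n₂) = √(12.6²/75 + 15.4²/77) = 2.2796
df = 145.69 → 145 (Welch–Satterthwaite, rounded down)
t* = 1.287

CI: 52.00 ± 1.287 · 2.2796 = 52.00 ± 2.93 = (49.07, 54.93)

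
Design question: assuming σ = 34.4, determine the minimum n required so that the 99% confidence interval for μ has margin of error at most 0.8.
n ≥ 12270

For margin E ≤ 0.8:
n ≥ (z* · σ / E)²
n ≥ (2.576 · 34.4 / 0.8)²
n ≥ 12269.55

Minimum n = 12270 (rounding up)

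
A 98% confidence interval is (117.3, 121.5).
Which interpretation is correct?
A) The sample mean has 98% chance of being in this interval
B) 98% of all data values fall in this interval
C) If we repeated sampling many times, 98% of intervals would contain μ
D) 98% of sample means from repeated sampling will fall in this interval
C

A) Wrong — x̄ is observed and sits in the interval by construction.
B) Wrong — a CI is about the parameter μ, not individual data values.
C) Correct — this is the frequentist long-run coverage interpretation.
D) Wrong — coverage applies to intervals containing μ, not to future x̄ values.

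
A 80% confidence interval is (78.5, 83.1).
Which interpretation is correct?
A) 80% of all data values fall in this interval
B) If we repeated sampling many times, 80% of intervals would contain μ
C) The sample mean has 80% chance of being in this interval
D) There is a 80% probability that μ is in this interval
B

A) Wrong — a CI is about the parameter μ, not individual data values.
B) Correct — this is the frequentist long-run coverage interpretation.
C) Wrong — x̄ is observed and sits in the interval by construction.
D) Wrong — μ is fixed; the randomness lives in the interval, not in μ.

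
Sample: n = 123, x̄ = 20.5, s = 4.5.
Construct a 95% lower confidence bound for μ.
μ ≥ 19.83

Lower bound (one-sided):
t* = 1.657 (one-sided for 95%)
Lower bound = x̄ - t* · s/√n = 20.5 - 1.657 · 4.5/√123 = 19.83

We are 95% confident that μ ≥ 19.83.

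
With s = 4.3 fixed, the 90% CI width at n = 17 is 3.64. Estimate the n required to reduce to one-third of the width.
n ≈ 153

CI width ∝ 1/√n
To reduce width by factor 3, need √n to grow by 3 → need 3² = 9 times as many samples.

Current: n = 17, width = 3.64
New: n = 153, width ≈ 1.15

Width reduced by factor of 3.64/1.15 = 3.17.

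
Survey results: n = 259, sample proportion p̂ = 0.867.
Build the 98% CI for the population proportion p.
(0.818, 0.916)

Proportion CI:
SE = √(p̂(1-p̂)/n) = √(0.867 · 0.133 / 259) = 0.02110

z* = 2.326
Margin = z* · SE = 2.326 · 0.02110 = 0.0491

CI: 0.867 ± 0.0491 = (0.818, 0.916)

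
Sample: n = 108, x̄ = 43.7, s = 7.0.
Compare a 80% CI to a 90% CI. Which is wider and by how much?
90% CI is wider by 0.49

df = 107
80% CI: t* = 1.290, (42.83, 44.57), width = 2 · t* · s/√n = 1.74
90% CI: t* = 1.659, (42.58, 44.82), width = 2 · t* · s/√n = 2.23

The 90% CI is wider by 2.23 - 1.74 = 0.49.
Higher confidence requires a wider interval.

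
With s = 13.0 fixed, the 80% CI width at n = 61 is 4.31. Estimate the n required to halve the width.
n ≈ 244

CI width ∝ 1/√n
To reduce width by factor 2, need √n to grow by 2 → need 2² = 4 times as many samples.

Current: n = 61, width = 4.31
New: n = 244, width ≈ 2.14

Width reduced by factor of 4.31/2.14 = 2.01.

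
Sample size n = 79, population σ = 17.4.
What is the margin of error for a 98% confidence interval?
Margin of error = 4.55

Margin of error = z* · σ/√n
= 2.326 · 17.4/√79
= 2.326 · 17.4/8.8882
= 4.55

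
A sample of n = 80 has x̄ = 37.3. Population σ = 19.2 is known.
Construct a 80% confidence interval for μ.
(34.55, 40.05)

z-interval (σ known):
z* = 1.282 for 80% confidence

Margin of error = z* · σ/√n = 1.282 · 19.2/√80 = 2.75

CI: (37.3 - 2.75, 37.3 + 2.75) = (34.55, 40.05)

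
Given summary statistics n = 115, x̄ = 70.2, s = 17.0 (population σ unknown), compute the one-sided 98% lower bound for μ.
μ ≥ 66.91

Lower bound (one-sided):
t* = 2.078 (one-sided for 98%)
Lower bound = x̄ - t* · s/√n = 70.2 - 2.078 · 17.0/√115 = 66.91

We are 98% confident that μ ≥ 66.91.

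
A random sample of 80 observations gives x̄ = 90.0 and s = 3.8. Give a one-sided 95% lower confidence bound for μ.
μ ≥ 89.29

Lower bound (one-sided):
t* = 1.664 (one-sided for 95%)
Lower bound = x̄ - t* · s/√n = 90.0 - 1.664 · 3.8/√80 = 89.29

We are 95% confident that μ ≥ 89.29.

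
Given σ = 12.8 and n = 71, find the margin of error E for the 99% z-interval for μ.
Margin of error = 3.91

Margin of error = z* · σ/√n
= 2.576 · 12.8/√71
= 2.576 · 12.8/8.4261
= 3.91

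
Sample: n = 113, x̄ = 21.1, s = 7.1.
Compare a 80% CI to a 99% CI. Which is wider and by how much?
99% CI is wider by 1.78

df = 112
80% CI: t* = 1.289, (20.24, 21.96), width = 2 · t* · s/√n = 1.72
99% CI: t* = 2.620, (19.35, 22.85), width = 2 · t* · s/√n = 3.50

The 99% CI is wider by 3.50 - 1.72 = 1.78.
Higher confidence requires a wider interval.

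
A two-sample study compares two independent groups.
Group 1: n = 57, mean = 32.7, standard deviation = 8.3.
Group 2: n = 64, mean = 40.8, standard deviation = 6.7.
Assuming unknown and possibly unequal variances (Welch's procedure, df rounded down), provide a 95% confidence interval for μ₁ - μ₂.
(-10.84, -5.36)

Difference: x̄₁ - x̄₂ = -8.10
SE = √(s₁²/n₁ + s₂²/n₂) = √(8.3²/57 + 6.7²/64) = 1.3820
df = 107.64 → 107 (Welch–Satterthwaite, rounded down)
t* = 1.982

CI: -8.10 ± 1.982 · 1.3820 = -8.10 ± 2.74 = (-10.84, -5.36)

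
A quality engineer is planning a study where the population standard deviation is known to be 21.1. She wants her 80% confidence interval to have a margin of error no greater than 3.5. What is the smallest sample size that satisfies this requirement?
n ≥ 60

For margin E ≤ 3.5:
n ≥ (z* · σ / E)²
n ≥ (1.282 · 21.1 / 3.5)²
n ≥ 59.73

Minimum n = 60 (rounding up)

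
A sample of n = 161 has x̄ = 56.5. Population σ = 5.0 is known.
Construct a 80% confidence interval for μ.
(55.99, 57.01)

z-interval (σ known):
z* = 1.282 for 80% confidence

Margin of error = z* · σ/√n = 1.282 · 5.0/√161 = 0.51

CI: (56.5 - 0.51, 56.5 + 0.51) = (55.99, 57.01)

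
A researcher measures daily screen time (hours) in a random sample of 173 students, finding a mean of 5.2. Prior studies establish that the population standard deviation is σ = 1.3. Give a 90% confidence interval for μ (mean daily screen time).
(5.04, 5.36)

z-interval (σ known):
z* = 1.645 for 90% confidence

Margin of error = z* · σ/√n = 1.645 · 1.3/√173 = 0.16

CI: (5.2 - 0.16, 5.2 + 0.16) = (5.04, 5.36)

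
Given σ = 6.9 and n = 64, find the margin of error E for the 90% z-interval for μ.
Margin of error = 1.42

Margin of error = z* · σ/√n
= 1.645 · 6.9/√64
= 1.645 · 6.9/8.0000
= 1.42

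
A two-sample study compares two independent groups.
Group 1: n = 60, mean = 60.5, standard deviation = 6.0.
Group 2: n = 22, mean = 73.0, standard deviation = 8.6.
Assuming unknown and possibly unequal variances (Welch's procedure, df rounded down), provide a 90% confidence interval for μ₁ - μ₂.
(-15.89, -9.11)

Difference: x̄₁ - x̄₂ = -12.50
SE = √(s₁²/n₁ + s₂²/n₂) = √(6.0²/60 + 8.6²/22) = 1.9904
df = 28.84 → 28 (Welch–Satterthwaite, rounded down)
t* = 1.701

CI: -12.50 ± 1.701 · 1.9904 = -12.50 ± 3.39 = (-15.89, -9.11)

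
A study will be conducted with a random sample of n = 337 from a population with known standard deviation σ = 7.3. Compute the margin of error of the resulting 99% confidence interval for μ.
Margin of error = 1.02

Margin of error = z* · σ/√n
= 2.576 · 7.3/√337
= 2.576 · 7.3/18.3576
= 1.02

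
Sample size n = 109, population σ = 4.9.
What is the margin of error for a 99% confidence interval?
Margin of error = 1.21

Margin of error = z* · σ/√n
= 2.576 · 4.9/√109
= 2.576 · 4.9/10.4403
= 1.21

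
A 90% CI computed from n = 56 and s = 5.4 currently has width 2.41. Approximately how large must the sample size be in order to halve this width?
n ≈ 224

CI width ∝ 1/√n
To reduce width by factor 2, need √n to grow by 2 → need 2² = 4 times as many samples.

Current: n = 56, width = 2.41
New: n = 224, width ≈ 1.19

Width reduced by factor of 2.41/1.19 = 2.03.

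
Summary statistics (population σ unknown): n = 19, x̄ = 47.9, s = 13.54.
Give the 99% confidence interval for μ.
(38.96, 56.84)

t-interval (σ unknown):
df = n - 1 = 18
t* = 2.878 for 99% confidence

Margin of error = t* · s/√n = 2.878 · 13.54/√19 = 8.94

CI: (38.96, 56.84)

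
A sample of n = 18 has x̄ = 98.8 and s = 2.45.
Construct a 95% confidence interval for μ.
(97.58, 100.02)

t-interval (σ unknown):
df = n - 1 = 17
t* = 2.110 for 95% confidence

Margin of error = t* · s/√n = 2.110 · 2.45/√18 = 1.22

CI: (97.58, 100.02)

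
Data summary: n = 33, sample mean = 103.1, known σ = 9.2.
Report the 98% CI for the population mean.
(99.37, 106.83)

z-interval (σ known):
z* = 2.326 for 98% confidence

Margin of error = z* · σ/√n = 2.326 · 9.2/√33 = 3.73

CI: (103.1 - 3.73, 103.1 + 3.73) = (99.37, 106.83)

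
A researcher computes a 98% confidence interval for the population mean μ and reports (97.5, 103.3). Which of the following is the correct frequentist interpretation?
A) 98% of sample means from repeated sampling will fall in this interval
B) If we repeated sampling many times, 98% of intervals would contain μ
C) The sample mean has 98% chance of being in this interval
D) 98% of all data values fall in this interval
B

A) Wrong — coverage applies to intervals containing μ, not to future x̄ values.
B) Correct — this is the frequentist long-run coverage interpretation.
C) Wrong — x̄ is observed and sits in the interval by construction.
D) Wrong — a CI is about the parameter μ, not individual data values.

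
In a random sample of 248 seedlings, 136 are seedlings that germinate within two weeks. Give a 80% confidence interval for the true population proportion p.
(0.508, 0.589)

Proportion CI:
p̂ = 136/248 = 0.54839
SE = √(p̂(1-p̂)/n) = √(0.54839 · 0.45161 / 248) = 0.03160

z* = 1.282
Margin = z* · SE = 1.282 · 0.03160 = 0.0405

CI: 0.54839 ± 0.0405 = (0.508, 0.589)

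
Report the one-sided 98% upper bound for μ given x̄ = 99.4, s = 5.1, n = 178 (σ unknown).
μ ≤ 100.19

Upper bound (one-sided):
t* = 2.069 (one-sided for 98%)
Upper bound = x̄ + t* · s/√n = 99.4 + 2.069 · 5.1/√178 = 100.19

We are 98% confident that μ ≤ 100.19.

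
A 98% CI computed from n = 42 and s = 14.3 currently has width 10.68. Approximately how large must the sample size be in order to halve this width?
n ≈ 168

CI width ∝ 1/√n
To reduce width by factor 2, need √n to grow by 2 → need 2² = 4 times as many samples.

Current: n = 42, width = 10.68
New: n = 168, width ≈ 5.18

Width reduced by factor of 10.68/5.18 = 2.06.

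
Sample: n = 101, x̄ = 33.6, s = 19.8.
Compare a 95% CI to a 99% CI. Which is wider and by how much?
99% CI is wider by 2.53

df = 100
95% CI: t* = 1.984, (29.69, 37.51), width = 2 · t* · s/√n = 7.82
99% CI: t* = 2.626, (28.43, 38.77), width = 2 · t* · s/√n = 10.35

The 99% CI is wider by 10.35 - 7.82 = 2.53.
Higher confidence requires a wider interval.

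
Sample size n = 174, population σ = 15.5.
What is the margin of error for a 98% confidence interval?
Margin of error = 2.73

Margin of error = z* · σ/√n
= 2.326 · 15.5/√174
= 2.326 · 15.5/13.1909
= 2.73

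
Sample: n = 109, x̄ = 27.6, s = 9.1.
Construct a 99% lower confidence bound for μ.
μ ≥ 25.54

Lower bound (one-sided):
t* = 2.361 (one-sided for 99%)
Lower bound = x̄ - t* · s/√n = 27.6 - 2.361 · 9.1/√109 = 25.54

We are 99% confident that μ ≥ 25.54.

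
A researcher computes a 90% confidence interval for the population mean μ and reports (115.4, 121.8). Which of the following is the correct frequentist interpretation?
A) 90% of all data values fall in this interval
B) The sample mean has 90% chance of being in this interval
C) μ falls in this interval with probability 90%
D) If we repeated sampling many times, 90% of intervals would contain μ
D

A) Wrong — a CI is about the parameter μ, not individual data values.
B) Wrong — x̄ is observed and sits in the interval by construction.
C) Wrong — μ is fixed; the randomness lives in the interval, not in μ.
D) Correct — this is the frequentist long-run coverage interpretation.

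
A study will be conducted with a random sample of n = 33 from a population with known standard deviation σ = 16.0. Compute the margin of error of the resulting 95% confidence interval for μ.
Margin of error = 5.46

Margin of error = z* · σ/√n
= 1.960 · 16.0/√33
= 1.960 · 16.0/5.7446
= 5.46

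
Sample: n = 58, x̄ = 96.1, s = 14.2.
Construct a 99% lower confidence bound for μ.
μ ≥ 91.64

Lower bound (one-sided):
t* = 2.394 (one-sided for 99%)
Lower bound = x̄ - t* · s/√n = 96.1 - 2.394 · 14.2/√58 = 91.64

We are 99% confident that μ ≥ 91.64.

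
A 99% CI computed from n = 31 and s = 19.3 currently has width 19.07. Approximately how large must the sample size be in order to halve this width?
n ≈ 124

CI width ∝ 1/√n
To reduce width by factor 2, need √n to grow by 2 → need 2² = 4 times as many samples.

Current: n = 31, width = 19.07
New: n = 124, width ≈ 9.07

Width reduced by factor of 19.07/9.07 = 2.10.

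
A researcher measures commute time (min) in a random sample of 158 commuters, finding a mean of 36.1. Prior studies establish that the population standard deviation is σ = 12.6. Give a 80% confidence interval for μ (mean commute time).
(34.81, 37.39)

z-interval (σ known):
z* = 1.282 for 80% confidence

Margin of error = z* · σ/√n = 1.282 · 12.6/√158 = 1.29

CI: (36.1 - 1.29, 36.1 + 1.29) = (34.81, 37.39)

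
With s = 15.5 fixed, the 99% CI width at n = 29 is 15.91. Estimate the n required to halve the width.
n ≈ 116

CI width ∝ 1/√n
To reduce width by factor 2, need √n to grow by 2 → need 2² = 4 times as many samples.

Current: n = 29, width = 15.91
New: n = 116, width ≈ 7.54

Width reduced by factor of 15.91/7.54 = 2.11.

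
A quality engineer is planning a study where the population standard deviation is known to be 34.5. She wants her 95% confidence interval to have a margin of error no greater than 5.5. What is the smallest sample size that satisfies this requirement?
n ≥ 152

For margin E ≤ 5.5:
n ≥ (z* · σ / E)²
n ≥ (1.960 · 34.5 / 5.5)²
n ≥ 151.16

Minimum n = 152 (rounding up)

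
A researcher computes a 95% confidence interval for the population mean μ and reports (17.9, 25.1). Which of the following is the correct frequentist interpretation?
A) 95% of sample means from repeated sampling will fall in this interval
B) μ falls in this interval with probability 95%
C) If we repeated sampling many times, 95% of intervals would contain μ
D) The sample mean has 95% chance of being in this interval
C

A) Wrong — coverage applies to intervals containing μ, not to future x̄ values.
B) Wrong — μ is fixed; the randomness lives in the interval, not in μ.
C) Correct — this is the frequentist long-run coverage interpretation.
D) Wrong — x̄ is observed and sits in the interval by construction.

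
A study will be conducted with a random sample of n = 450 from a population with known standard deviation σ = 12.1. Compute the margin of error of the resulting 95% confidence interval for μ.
Margin of error = 1.12

Margin of error = z* · σ/√n
= 1.960 · 12.1/√450
= 1.960 · 12.1/21.2132
= 1.12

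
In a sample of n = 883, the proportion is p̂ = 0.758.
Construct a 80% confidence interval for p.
(0.740, 0.776)

Proportion CI:
SE = √(p̂(1-p̂)/n) = √(0.758 · 0.242 / 883) = 0.01441

z* = 1.282
Margin = z* · SE = 1.282 · 0.01441 = 0.0185

CI: 0.758 ± 0.0185 = (0.740, 0.776)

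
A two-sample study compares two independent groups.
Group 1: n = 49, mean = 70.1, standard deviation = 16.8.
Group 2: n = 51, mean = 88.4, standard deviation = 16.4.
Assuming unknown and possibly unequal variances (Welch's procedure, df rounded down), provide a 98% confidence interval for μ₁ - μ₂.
(-26.16, -10.44)

Difference: x̄₁ - x̄₂ = -18.30
SE = √(s₁²/n₁ + s₂²/n₂) = √(16.8²/49 + 16.4²/51) = 3.3217
df = 97.59 → 97 (Welch–Satterthwaite, rounded down)
t* = 2.365

CI: -18.30 ± 2.365 · 3.3217 = -18.30 ± 7.86 = (-26.16, -10.44)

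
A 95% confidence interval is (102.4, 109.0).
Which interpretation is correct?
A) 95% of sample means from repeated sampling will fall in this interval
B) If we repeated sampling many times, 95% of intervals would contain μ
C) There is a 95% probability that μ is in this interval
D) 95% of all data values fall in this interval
B

A) Wrong — coverage applies to intervals containing μ, not to future x̄ values.
B) Correct — this is the frequentist long-run coverage interpretation.
C) Wrong — μ is fixed; the randomness lives in the interval, not in μ.
D) Wrong — a CI is about the parameter μ, not individual data values.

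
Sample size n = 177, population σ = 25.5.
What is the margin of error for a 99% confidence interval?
Margin of error = 4.94

Margin of error = z* · σ/√n
= 2.576 · 25.5/√177
= 2.576 · 25.5/13.3041
= 4.94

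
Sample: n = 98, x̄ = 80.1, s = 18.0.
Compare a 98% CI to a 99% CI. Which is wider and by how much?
99% CI is wider by 0.95

df = 97
98% CI: t* = 2.365, (75.80, 84.40), width = 2 · t* · s/√n = 8.60
99% CI: t* = 2.627, (75.32, 84.88), width = 2 · t* · s/√n = 9.55

The 99% CI is wider by 9.55 - 8.60 = 0.95.
Higher confidence requires a wider interval.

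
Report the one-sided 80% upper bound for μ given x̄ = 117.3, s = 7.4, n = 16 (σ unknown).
μ ≤ 118.90

Upper bound (one-sided):
t* = 0.866 (one-sided for 80%)
Upper bound = x̄ + t* · s/√n = 117.3 + 0.866 · 7.4/√16 = 118.90

We are 80% confident that μ ≤ 118.90.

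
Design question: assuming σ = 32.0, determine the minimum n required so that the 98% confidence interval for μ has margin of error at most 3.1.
n ≥ 577

For margin E ≤ 3.1:
n ≥ (z* · σ / E)²
n ≥ (2.326 · 32.0 / 3.1)²
n ≥ 576.50

Minimum n = 577 (rounding up)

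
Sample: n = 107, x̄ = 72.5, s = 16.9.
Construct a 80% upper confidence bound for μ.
μ ≤ 73.88

Upper bound (one-sided):
t* = 0.845 (one-sided for 80%)
Upper bound = x̄ + t* · s/√n = 72.5 + 0.845 · 16.9/√107 = 73.88

We are 80% confident that μ ≤ 73.88.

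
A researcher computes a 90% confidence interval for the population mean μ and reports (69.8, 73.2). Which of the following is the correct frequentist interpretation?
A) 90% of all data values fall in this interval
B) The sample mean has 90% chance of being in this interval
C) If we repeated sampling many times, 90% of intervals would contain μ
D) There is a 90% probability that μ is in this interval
C

A) Wrong — a CI is about the parameter μ, not individual data values.
B) Wrong — x̄ is observed and sits in the interval by construction.
C) Correct — this is the frequentist long-run coverage interpretation.
D) Wrong — μ is fixed; the randomness lives in the interval, not in μ.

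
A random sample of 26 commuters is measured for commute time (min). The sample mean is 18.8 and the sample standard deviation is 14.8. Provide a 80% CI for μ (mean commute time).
(14.98, 22.62)

t-interval (σ unknown):
df = n - 1 = 25
t* = 1.316 for 80% confidence

Margin of error = t* · s/√n = 1.316 · 14.8/√26 = 3.82

CI: (14.98, 22.62)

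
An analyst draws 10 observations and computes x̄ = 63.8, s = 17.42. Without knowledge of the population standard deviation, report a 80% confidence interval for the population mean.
(56.18, 71.42)

t-interval (σ unknown):
df = n - 1 = 9
t* = 1.383 for 80% confidence

Margin of error = t* · s/√n = 1.383 · 17.42/√10 = 7.62

CI: (56.18, 71.42)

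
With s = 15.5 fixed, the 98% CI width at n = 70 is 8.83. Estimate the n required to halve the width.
n ≈ 280

CI width ∝ 1/√n
To reduce width by factor 2, need √n to grow by 2 → need 2² = 4 times as many samples.

Current: n = 70, width = 8.83
New: n = 280, width ≈ 4.34

Width reduced by factor of 8.83/4.34 = 2.03.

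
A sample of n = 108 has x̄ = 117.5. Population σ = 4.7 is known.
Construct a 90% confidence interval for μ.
(116.76, 118.24)

z-interval (σ known):
z* = 1.645 for 90% confidence

Margin of error = z* · σ/√n = 1.645 · 4.7/√108 = 0.74

CI: (117.5 - 0.74, 117.5 + 0.74) = (116.76, 118.24)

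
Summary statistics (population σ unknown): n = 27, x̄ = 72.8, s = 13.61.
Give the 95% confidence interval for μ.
(67.41, 78.19)

t-interval (σ unknown):
df = n - 1 = 26
t* = 2.056 for 95% confidence

Margin of error = t* · s/√n = 2.056 · 13.61/√27 = 5.39

CI: (67.41, 78.19)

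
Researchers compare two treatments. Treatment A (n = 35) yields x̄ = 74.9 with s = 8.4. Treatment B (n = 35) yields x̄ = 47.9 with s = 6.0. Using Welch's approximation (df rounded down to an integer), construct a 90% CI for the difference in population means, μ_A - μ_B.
(24.09, 29.91)

Difference: x̄₁ - x̄₂ = 27.00
SE = √(s₁²/n₁ + s₂²/n₂) = √(8.4²/35 + 6.0²/35) = 1.7449
df = 61.53 → 61 (Welch–Satterthwaite, rounded down)
t* = 1.670

CI: 27.00 ± 1.670 · 1.7449 = 27.00 ± 2.91 = (24.09, 29.91)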